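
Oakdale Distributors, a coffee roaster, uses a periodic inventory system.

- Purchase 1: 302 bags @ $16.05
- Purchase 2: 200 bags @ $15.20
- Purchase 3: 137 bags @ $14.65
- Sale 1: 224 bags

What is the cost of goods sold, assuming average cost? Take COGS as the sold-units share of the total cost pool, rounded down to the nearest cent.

COGS = $3,468.37

Sale 1, sell 224: 224/639 × $9,894.15 → $3,468.37
Ending inventory (cost pool remaining) = $6,425.78
Check: goods available $9,894.15 = COGS $3,468.37 + ending $6,425.78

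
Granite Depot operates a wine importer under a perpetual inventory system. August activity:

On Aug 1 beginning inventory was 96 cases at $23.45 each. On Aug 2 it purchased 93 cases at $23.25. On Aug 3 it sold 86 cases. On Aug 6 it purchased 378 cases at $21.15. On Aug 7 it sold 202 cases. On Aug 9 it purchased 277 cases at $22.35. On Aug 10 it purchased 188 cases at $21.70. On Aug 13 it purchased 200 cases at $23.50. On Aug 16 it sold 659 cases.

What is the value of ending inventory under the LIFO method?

Aug 3, 86 sold [LIFO — newest first]: 86 @ $23.25 = $1,999.50
Aug 7, 202 sold [LIFO — newest first]: 202 @ $21.15 = $4,272.30
Aug 16, 659 sold [LIFO — newest first]: 200 @ $23.50 + 188 @ $21.70 + 271 @ $22.35 = $14,836.45
Total COGS = $1,999.50 + $4,272.30 + $14,836.45 = $21,108.25
Ending inventory: 96 @ $23.45 + 7 @ $23.25 + 176 @ $21.15 + 6 @ $22.35 = $6,270.45

Ending inventory = $6,270.45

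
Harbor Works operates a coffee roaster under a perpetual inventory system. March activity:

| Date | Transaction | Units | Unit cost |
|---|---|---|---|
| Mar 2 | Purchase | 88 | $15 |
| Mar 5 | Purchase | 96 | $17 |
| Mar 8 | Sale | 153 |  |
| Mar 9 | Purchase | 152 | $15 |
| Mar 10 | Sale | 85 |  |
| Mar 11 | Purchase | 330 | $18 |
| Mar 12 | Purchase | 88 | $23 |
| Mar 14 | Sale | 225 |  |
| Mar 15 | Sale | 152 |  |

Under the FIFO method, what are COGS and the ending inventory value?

COGS = $10,254; ending inventory = $2,942

Mar 8, 153 sold [FIFO — oldest first]: 88 @ $15 + 65 @ $17 = $2,425
Mar 10, 85 sold [FIFO — oldest first]: 31 @ $17 + 54 @ $15 = $1,337
Mar 14, 225 sold [FIFO — oldest first]: 98 @ $15 + 127 @ $18 = $3,756
Mar 15, 152 sold [FIFO — oldest first]: 152 @ $18 = $2,736
Total COGS = $2,425 + $1,337 + $3,756 + $2,736 = $10,254
Ending inventory: 51 @ $18 + 88 @ $23 = $2,942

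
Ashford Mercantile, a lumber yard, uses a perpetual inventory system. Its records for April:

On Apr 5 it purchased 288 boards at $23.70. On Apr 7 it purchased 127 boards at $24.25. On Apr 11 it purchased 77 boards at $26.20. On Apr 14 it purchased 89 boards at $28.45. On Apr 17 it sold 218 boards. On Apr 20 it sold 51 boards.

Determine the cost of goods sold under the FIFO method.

COGS = $6,375.30

Apr 17, 218 sold [FIFO — oldest first]: 218 @ $23.70 = $5,166.60
Apr 20, 51 sold [FIFO — oldest first]: 51 @ $23.70 = $1,208.70
Total COGS = $5,166.60 + $1,208.70 = $6,375.30
Ending inventory: 19 @ $23.70 + 127 @ $24.25 + 77 @ $26.20 + 89 @ $28.45 = $8,079.50
Check: goods available $14,454.80 = COGS $6,375.30 + ending $8,079.50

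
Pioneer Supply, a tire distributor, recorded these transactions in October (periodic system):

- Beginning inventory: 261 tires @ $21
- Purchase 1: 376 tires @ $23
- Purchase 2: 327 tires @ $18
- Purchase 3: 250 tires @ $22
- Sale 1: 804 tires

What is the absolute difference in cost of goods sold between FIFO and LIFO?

FIFO COGS: 261 @ $21 + 376 @ $23 + 167 @ $18 = $17,135
LIFO COGS: 250 @ $22 + 327 @ $18 + 227 @ $23 = $16,607
Difference = |$17,135 − $16,607| = $528

$528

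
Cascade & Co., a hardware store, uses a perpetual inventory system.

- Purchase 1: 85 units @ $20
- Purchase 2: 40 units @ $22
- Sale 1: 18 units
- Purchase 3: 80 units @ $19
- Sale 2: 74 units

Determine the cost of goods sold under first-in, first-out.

Sale 1 (18) [FIFO — oldest first]: 18 @ $20 = $360
Sale 2 (74) [FIFO — oldest first]: 67 @ $20 + 7 @ $22 = $1,494
Total COGS = $360 + $1,494 = $1,854
Ending inventory: 33 @ $22 + 80 @ $19 = $2,246

COGS = $1,854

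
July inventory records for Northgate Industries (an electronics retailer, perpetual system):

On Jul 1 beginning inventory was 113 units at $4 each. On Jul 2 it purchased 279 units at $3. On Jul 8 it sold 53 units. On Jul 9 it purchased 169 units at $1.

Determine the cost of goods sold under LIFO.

COGS = $159

Jul 8, 53 sold [LIFO — newest first]: 53 @ $3 = $159
Ending inventory: 113 @ $4 + 226 @ $3 + 169 @ $1 = $1,299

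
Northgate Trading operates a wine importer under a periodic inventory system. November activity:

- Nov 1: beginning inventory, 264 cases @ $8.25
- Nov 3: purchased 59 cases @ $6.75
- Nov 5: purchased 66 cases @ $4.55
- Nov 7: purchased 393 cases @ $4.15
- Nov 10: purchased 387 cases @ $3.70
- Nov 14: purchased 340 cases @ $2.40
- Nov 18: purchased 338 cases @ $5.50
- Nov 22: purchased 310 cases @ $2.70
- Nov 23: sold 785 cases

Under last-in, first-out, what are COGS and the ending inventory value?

COGS = $3,024.80; ending inventory = $6,426.60

Nov 23, 785 sold [LIFO — newest first]: 310 @ $2.70 + 338 @ $5.50 + 137 @ $2.40 = $3,024.80
Ending inventory: 264 @ $8.25 + 59 @ $6.75 + 66 @ $4.55 + 393 @ $4.15 + 387 @ $3.70 + 203 @ $2.40 = $6,426.60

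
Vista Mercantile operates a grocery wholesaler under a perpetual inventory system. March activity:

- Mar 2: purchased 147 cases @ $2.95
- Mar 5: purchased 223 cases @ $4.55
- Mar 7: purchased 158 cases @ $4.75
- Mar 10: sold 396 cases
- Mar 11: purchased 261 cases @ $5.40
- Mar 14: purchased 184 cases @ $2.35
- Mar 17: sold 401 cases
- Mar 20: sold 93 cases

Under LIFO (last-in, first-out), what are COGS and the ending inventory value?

Mar 10, 396 sold [LIFO — newest first]: 158 @ $4.75 + 223 @ $4.55 + 15 @ $2.95 = $1,809.40
Mar 17, 401 sold [LIFO — newest first]: 184 @ $2.35 + 217 @ $5.40 = $1,604.20
Mar 20, 93 sold [LIFO — newest first]: 44 @ $5.40 + 49 @ $2.95 = $382.15
Total COGS = $1,809.40 + $1,604.20 + $382.15 = $3,795.75
Ending inventory: 83 @ $2.95 = $244.85
Check: goods available $4,040.60 = COGS $3,795.75 + ending $244.85

COGS = $3,795.75; ending inventory = $244.85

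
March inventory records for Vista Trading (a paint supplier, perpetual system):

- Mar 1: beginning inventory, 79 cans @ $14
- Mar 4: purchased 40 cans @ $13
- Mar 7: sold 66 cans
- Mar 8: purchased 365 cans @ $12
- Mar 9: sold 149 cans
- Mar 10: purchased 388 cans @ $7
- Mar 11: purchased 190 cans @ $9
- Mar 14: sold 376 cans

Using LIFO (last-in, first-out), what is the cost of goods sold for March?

COGS = $5,684

Mar 7, 66 sold [LIFO — newest first]: 40 @ $13 + 26 @ $14 = $884
Mar 9, 149 sold [LIFO — newest first]: 149 @ $12 = $1,788
Mar 14, 376 sold [LIFO — newest first]: 190 @ $9 + 186 @ $7 = $3,012
Total COGS = $884 + $1,788 + $3,012 = $5,684
Ending inventory: 53 @ $14 + 216 @ $12 + 202 @ $7 = $4,748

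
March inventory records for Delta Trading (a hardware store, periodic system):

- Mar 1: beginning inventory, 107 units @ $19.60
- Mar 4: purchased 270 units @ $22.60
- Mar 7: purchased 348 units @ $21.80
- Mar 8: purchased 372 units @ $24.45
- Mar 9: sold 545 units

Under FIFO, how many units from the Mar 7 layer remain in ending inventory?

Mar 9, 545 sold [FIFO — oldest first]: 107 @ $19.60 + 270 @ $22.60 + 168 @ $21.80 = $11,861.60
Ending inventory: 180 @ $21.80 + 372 @ $24.45 = $13,019.40
Check: goods available $24,881.00 = COGS $11,861.60 + ending $13,019.40

180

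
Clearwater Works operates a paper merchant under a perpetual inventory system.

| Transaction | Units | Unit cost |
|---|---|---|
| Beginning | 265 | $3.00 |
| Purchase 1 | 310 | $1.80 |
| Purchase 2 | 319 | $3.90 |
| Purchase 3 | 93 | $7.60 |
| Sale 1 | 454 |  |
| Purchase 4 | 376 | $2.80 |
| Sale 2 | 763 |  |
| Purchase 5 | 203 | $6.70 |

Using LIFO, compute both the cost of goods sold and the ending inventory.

Sale 1 (454) [LIFO — newest first]: 93 @ $7.60 + 319 @ $3.90 + 42 @ $1.80 = $2,026.50
Sale 2 (763) [LIFO — newest first]: 376 @ $2.80 + 268 @ $1.80 + 119 @ $3.00 = $1,892.20
Total COGS = $2,026.50 + $1,892.20 = $3,918.70
Ending inventory: 146 @ $3.00 + 203 @ $6.70 = $1,798.10
Check: goods available $5,716.80 = COGS $3,918.70 + ending $1,798.10

COGS = $3,918.70; ending inventory = $1,798.10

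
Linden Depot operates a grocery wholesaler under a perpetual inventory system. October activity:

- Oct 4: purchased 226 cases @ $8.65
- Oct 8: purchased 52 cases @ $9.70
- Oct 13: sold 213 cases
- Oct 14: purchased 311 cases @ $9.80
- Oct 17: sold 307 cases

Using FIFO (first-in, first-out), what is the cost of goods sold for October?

COGS = $4,830.90

Oct 13, 213 sold [FIFO — oldest first]: 213 @ $8.65 = $1,842.45
Oct 17, 307 sold [FIFO — oldest first]: 13 @ $8.65 + 52 @ $9.70 + 242 @ $9.80 = $2,988.45
Total COGS = $1,842.45 + $2,988.45 = $4,830.90
Ending inventory: 69 @ $9.80 = $676.20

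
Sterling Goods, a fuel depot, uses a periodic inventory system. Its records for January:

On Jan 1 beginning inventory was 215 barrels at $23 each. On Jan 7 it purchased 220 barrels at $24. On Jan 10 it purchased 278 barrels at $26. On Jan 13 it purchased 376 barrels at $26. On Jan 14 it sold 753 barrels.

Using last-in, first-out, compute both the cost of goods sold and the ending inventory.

COGS = $19,380; ending inventory = $7,849

Jan 14, 753 sold [LIFO — newest first]: 376 @ $26 + 278 @ $26 + 99 @ $24 = $19,380
Ending inventory: 215 @ $23 + 121 @ $24 = $7,849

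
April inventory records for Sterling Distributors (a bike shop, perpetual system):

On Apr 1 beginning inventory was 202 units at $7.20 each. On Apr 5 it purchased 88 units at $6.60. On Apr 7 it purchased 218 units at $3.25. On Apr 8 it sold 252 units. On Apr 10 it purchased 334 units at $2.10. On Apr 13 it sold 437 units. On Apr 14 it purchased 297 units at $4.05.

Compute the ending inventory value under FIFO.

Ending inventory = $1,524.15

Apr 8, 252 sold [FIFO — oldest first]: 202 @ $7.20 + 50 @ $6.60 = $1,784.40
Apr 13, 437 sold [FIFO — oldest first]: 38 @ $6.60 + 218 @ $3.25 + 181 @ $2.10 = $1,339.40
Total COGS = $1,784.40 + $1,339.40 = $3,123.80
Ending inventory: 153 @ $2.10 + 297 @ $4.05 = $1,524.15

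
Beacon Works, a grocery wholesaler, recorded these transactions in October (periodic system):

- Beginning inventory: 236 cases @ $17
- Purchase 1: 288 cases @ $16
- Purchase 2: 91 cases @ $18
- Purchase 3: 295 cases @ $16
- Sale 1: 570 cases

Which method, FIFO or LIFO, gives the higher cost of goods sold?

FIFO COGS: 236 @ $17 + 288 @ $16 + 46 @ $18 = $9,448
LIFO COGS: 295 @ $16 + 91 @ $18 + 184 @ $16 = $9,302

FIFO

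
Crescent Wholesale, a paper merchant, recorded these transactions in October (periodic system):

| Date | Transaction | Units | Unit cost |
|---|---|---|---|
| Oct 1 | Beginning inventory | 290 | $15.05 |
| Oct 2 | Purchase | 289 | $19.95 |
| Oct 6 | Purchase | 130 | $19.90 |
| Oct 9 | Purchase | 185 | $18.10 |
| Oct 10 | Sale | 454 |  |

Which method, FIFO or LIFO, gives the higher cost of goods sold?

FIFO COGS: 290 @ $15.05 + 164 @ $19.95 = $7,636.30
LIFO COGS: 185 @ $18.10 + 130 @ $19.90 + 139 @ $19.95 = $8,708.55

LIFO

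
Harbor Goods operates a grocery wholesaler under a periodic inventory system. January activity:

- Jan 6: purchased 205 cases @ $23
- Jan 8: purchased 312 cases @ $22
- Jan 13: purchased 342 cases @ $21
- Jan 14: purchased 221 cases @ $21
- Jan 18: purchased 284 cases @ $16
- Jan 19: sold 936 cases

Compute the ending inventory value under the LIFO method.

Ending inventory = $9,621

Jan 19, 936 sold [LIFO — newest first]: 284 @ $16 + 221 @ $21 + 342 @ $21 + 89 @ $22 = $18,325
Ending inventory: 205 @ $23 + 223 @ $22 = $9,621
Check: goods available $27,946 = COGS $18,325 + ending $9,621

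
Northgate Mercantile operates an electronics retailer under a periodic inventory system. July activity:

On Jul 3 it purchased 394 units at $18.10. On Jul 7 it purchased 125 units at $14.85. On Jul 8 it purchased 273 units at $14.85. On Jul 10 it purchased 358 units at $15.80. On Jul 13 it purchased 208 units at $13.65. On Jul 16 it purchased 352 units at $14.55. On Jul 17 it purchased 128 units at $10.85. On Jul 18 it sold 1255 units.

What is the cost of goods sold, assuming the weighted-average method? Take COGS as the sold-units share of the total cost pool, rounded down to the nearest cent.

COGS = $19,151.17

Jul 18, sell 1255: 1255/1838 × $28,047.70 → $19,151.17
Ending inventory (cost pool remaining) = $8,896.53
Check: goods available $28,047.70 = COGS $19,151.17 + ending $8,896.53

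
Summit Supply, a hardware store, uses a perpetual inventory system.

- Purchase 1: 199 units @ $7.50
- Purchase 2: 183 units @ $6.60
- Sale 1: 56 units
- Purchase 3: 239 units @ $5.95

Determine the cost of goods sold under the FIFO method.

Sale 1 (56) [FIFO — oldest first]: 56 @ $7.50 = $420.00
Ending inventory: 143 @ $7.50 + 183 @ $6.60 + 239 @ $5.95 = $3,702.35

COGS = $420.00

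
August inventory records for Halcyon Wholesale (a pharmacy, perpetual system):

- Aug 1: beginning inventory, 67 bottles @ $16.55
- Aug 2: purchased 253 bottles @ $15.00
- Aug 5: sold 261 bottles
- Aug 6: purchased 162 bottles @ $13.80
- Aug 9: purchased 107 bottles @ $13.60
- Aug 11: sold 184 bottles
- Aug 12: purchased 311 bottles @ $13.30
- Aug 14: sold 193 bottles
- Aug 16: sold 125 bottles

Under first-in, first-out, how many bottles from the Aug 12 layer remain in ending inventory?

Aug 5, 261 sold [FIFO — oldest first]: 67 @ $16.55 + 194 @ $15.00 = $4,018.85
Aug 11, 184 sold [FIFO — oldest first]: 59 @ $15.00 + 125 @ $13.80 = $2,610.00
Aug 14, 193 sold [FIFO — oldest first]: 37 @ $13.80 + 107 @ $13.60 + 49 @ $13.30 = $2,617.50
Aug 16, 125 sold [FIFO — oldest first]: 125 @ $13.30 = $1,662.50
Total COGS = $4,018.85 + $2,610.00 + $2,617.50 + $1,662.50 = $10,908.85
Ending inventory: 137 @ $13.30 = $1,822.10

137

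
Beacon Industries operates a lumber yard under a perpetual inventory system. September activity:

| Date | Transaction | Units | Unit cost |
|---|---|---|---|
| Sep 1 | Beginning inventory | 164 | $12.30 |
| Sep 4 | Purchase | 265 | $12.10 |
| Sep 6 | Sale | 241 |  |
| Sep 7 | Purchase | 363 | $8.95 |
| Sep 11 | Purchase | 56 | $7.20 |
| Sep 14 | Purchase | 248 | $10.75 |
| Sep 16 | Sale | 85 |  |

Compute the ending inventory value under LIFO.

Ending inventory = $7,711.90

Sep 6, 241 sold [LIFO — newest first]: 241 @ $12.10 = $2,916.10
Sep 16, 85 sold [LIFO — newest first]: 85 @ $10.75 = $913.75
Total COGS = $2,916.10 + $913.75 = $3,829.85
Ending inventory: 164 @ $12.30 + 24 @ $12.10 + 363 @ $8.95 + 56 @ $7.20 + 163 @ $10.75 = $7,711.90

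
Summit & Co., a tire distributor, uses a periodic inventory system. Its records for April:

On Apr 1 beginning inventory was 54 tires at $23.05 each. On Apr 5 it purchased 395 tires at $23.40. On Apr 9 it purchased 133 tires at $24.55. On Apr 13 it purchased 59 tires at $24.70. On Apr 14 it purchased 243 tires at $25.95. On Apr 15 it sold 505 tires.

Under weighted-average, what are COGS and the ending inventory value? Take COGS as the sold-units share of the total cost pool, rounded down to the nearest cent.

COGS = $12,291.38; ending inventory = $9,224.62

Apr 15, sell 505: 505/884 × $21,516.00 → $12,291.38
Ending inventory (cost pool remaining) = $9,224.62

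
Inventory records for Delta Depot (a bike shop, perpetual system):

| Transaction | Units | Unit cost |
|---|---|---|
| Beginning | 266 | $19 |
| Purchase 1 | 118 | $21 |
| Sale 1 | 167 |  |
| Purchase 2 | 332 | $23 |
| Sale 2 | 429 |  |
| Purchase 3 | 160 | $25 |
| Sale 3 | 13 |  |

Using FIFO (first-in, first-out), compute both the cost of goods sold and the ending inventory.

Sale 1 (167) [FIFO — oldest first]: 167 @ $19 = $3,173
Sale 2 (429) [FIFO — oldest first]: 99 @ $19 + 118 @ $21 + 212 @ $23 = $9,235
Sale 3 (13) [FIFO — oldest first]: 13 @ $23 = $299
Total COGS = $3,173 + $9,235 + $299 = $12,707
Ending inventory: 107 @ $23 + 160 @ $25 = $6,461
Check: goods available $19,168 = COGS $12,707 + ending $6,461

COGS = $12,707; ending inventory = $6,461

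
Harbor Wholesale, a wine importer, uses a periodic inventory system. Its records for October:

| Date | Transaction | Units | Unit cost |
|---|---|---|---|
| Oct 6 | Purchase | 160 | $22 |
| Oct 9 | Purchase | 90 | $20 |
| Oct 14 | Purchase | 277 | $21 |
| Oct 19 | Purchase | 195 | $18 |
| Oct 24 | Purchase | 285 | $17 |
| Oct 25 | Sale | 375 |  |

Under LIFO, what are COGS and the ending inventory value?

Oct 25, 375 sold [LIFO — newest first]: 285 @ $17 + 90 @ $18 = $6,465
Ending inventory: 160 @ $22 + 90 @ $20 + 277 @ $21 + 105 @ $18 = $13,027

COGS = $6,465; ending inventory = $13,027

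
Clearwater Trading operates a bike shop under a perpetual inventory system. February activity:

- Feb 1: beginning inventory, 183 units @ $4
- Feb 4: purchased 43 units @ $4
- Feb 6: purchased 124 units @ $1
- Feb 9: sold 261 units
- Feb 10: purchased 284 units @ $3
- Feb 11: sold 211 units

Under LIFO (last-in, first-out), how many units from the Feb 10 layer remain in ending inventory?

73

Feb 9, 261 sold [LIFO — newest first]: 124 @ $1 + 43 @ $4 + 94 @ $4 = $672
Feb 11, 211 sold [LIFO — newest first]: 211 @ $3 = $633
Total COGS = $672 + $633 = $1,305
Ending inventory: 89 @ $4 + 73 @ $3 = $575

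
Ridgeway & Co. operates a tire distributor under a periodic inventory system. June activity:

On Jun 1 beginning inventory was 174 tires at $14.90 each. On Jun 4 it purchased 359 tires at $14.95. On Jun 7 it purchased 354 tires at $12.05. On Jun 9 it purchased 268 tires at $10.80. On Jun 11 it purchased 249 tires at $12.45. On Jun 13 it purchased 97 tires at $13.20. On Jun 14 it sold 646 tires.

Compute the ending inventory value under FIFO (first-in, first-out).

Ending inventory = $10,178.90

Jun 14, 646 sold [FIFO — oldest first]: 174 @ $14.90 + 359 @ $14.95 + 113 @ $12.05 = $9,321.30
Ending inventory: 241 @ $12.05 + 268 @ $10.80 + 249 @ $12.45 + 97 @ $13.20 = $10,178.90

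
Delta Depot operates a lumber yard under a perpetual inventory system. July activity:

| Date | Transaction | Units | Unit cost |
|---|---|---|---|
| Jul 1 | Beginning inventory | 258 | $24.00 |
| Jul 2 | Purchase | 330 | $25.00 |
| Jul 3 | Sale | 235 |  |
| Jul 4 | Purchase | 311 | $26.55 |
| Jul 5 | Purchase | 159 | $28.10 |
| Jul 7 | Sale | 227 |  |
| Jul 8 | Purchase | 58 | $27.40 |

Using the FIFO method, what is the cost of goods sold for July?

COGS = $11,292.00

Jul 3, 235 sold [FIFO — oldest first]: 235 @ $24.00 = $5,640.00
Jul 7, 227 sold [FIFO — oldest first]: 23 @ $24.00 + 204 @ $25.00 = $5,652.00
Total COGS = $5,640.00 + $5,652.00 = $11,292.00
Ending inventory: 126 @ $25.00 + 311 @ $26.55 + 159 @ $28.10 + 58 @ $27.40 = $17,464.15
Check: goods available $28,756.15 = COGS $11,292.00 + ending $17,464.15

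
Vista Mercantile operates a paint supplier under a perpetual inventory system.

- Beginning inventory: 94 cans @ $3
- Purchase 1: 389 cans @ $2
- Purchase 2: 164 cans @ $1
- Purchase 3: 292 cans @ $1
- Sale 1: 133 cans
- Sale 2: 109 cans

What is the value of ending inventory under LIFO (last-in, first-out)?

Ending inventory = $1,274

Sale 1 (133) [LIFO — newest first]: 133 @ $1 = $133
Sale 2 (109) [LIFO — newest first]: 109 @ $1 = $109
Total COGS = $133 + $109 = $242
Ending inventory: 94 @ $3 + 389 @ $2 + 164 @ $1 + 50 @ $1 = $1,274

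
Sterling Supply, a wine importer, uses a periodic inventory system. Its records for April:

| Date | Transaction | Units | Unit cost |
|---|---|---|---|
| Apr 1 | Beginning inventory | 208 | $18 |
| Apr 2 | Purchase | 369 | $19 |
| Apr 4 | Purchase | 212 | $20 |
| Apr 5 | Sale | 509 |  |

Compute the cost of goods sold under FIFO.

Apr 5, 509 sold [FIFO — oldest first]: 208 @ $18 + 301 @ $19 = $9,463
Ending inventory: 68 @ $19 + 212 @ $20 = $5,532

COGS = $9,463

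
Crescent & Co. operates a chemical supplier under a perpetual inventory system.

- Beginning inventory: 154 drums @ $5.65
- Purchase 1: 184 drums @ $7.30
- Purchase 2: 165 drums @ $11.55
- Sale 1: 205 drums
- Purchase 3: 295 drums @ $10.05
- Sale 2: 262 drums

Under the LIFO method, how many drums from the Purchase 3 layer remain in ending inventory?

Sale 1 (205) [LIFO — newest first]: 165 @ $11.55 + 40 @ $7.30 = $2,197.75
Sale 2 (262) [LIFO — newest first]: 262 @ $10.05 = $2,633.10
Total COGS = $2,197.75 + $2,633.10 = $4,830.85
Ending inventory: 154 @ $5.65 + 144 @ $7.30 + 33 @ $10.05 = $2,252.95

33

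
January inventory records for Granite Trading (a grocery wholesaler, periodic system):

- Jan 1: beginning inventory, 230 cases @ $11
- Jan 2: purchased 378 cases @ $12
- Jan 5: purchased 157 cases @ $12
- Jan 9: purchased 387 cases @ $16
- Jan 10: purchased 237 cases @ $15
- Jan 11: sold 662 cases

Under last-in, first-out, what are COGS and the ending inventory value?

COGS = $10,203; ending inventory = $8,494

Jan 11, 662 sold [LIFO — newest first]: 237 @ $15 + 387 @ $16 + 38 @ $12 = $10,203
Ending inventory: 230 @ $11 + 378 @ $12 + 119 @ $12 = $8,494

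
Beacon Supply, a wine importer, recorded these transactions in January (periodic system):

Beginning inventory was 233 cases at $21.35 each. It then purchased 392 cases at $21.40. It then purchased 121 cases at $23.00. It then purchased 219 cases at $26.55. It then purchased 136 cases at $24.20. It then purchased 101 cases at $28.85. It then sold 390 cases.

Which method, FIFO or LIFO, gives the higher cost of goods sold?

FIFO COGS: 233 @ $21.35 + 157 @ $21.40 = $8,334.35
LIFO COGS: 101 @ $28.85 + 136 @ $24.20 + 153 @ $26.55 = $10,267.20

LIFO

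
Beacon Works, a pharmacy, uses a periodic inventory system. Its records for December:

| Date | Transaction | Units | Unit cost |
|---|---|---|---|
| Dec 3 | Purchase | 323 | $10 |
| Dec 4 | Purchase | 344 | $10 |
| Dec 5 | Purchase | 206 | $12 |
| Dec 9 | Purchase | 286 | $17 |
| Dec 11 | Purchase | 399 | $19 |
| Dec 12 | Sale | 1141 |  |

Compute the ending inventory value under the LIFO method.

Dec 12, 1141 sold [LIFO — newest first]: 399 @ $19 + 286 @ $17 + 206 @ $12 + 250 @ $10 = $17,415
Ending inventory: 323 @ $10 + 94 @ $10 = $4,170
Check: goods available $21,585 = COGS $17,415 + ending $4,170

Ending inventory = $4,170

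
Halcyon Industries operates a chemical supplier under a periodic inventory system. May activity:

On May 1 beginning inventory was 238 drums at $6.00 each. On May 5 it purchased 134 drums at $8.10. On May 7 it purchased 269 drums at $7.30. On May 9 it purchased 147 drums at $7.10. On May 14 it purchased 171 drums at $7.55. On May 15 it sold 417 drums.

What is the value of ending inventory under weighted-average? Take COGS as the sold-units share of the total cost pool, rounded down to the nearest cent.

Ending inventory = $3,849.87

May 15, sell 417: 417/959 × $6,811.85 → $2,961.98
Ending inventory (cost pool remaining) = $3,849.87
Check: goods available $6,811.85 = COGS $2,961.98 + ending $3,849.87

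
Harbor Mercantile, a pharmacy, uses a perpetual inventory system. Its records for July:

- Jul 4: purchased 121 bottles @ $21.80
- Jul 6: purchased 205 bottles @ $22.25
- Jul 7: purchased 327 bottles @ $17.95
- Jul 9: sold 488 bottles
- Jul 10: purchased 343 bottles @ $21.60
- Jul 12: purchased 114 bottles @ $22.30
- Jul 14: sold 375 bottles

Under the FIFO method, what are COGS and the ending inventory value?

Jul 9, 488 sold [FIFO — oldest first]: 121 @ $21.80 + 205 @ $22.25 + 162 @ $17.95 = $10,106.95
Jul 14, 375 sold [FIFO — oldest first]: 165 @ $17.95 + 210 @ $21.60 = $7,497.75
Total COGS = $10,106.95 + $7,497.75 = $17,604.70
Ending inventory: 133 @ $21.60 + 114 @ $22.30 = $5,415.00

COGS = $17,604.70; ending inventory = $5,415.00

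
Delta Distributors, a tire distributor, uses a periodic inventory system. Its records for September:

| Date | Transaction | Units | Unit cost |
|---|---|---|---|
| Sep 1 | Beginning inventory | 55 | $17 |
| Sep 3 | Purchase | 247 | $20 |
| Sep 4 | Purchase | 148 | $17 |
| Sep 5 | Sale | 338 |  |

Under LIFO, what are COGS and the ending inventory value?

Sep 5, 338 sold [LIFO — newest first]: 148 @ $17 + 190 @ $20 = $6,316
Ending inventory: 55 @ $17 + 57 @ $20 = $2,075

COGS = $6,316; ending inventory = $2,075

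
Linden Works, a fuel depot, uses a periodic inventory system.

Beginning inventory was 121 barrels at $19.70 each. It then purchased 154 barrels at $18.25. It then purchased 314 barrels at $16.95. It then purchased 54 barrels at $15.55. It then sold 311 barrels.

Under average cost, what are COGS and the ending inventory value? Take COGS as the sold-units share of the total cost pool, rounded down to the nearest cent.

Sale 1, sell 311: 311/643 × $11,356.20 → $5,492.65
Ending inventory (cost pool remaining) = $5,863.55

COGS = $5,492.65; ending inventory = $5,863.55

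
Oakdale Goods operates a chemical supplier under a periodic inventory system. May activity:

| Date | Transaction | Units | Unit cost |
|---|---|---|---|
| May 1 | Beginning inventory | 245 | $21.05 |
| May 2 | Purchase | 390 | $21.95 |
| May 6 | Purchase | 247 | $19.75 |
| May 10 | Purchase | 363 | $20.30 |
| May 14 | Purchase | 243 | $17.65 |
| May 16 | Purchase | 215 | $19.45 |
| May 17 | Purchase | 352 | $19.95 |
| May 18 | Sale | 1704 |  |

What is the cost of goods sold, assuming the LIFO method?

COGS = $33,974.05

May 18, 1704 sold [LIFO — newest first]: 352 @ $19.95 + 215 @ $19.45 + 243 @ $17.65 + 363 @ $20.30 + 247 @ $19.75 + 284 @ $21.95 = $33,974.05
Ending inventory: 245 @ $21.05 + 106 @ $21.95 = $7,483.95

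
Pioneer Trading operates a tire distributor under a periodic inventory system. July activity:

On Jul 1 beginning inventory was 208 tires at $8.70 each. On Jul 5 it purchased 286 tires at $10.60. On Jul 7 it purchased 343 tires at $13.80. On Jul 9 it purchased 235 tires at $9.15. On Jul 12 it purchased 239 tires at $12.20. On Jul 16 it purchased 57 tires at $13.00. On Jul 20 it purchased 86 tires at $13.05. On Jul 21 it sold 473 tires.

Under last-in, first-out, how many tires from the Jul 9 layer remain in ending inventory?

144

Jul 21, 473 sold [LIFO — newest first]: 86 @ $13.05 + 57 @ $13.00 + 239 @ $12.20 + 91 @ $9.15 = $5,611.75
Ending inventory: 208 @ $8.70 + 286 @ $10.60 + 343 @ $13.80 + 144 @ $9.15 = $10,892.20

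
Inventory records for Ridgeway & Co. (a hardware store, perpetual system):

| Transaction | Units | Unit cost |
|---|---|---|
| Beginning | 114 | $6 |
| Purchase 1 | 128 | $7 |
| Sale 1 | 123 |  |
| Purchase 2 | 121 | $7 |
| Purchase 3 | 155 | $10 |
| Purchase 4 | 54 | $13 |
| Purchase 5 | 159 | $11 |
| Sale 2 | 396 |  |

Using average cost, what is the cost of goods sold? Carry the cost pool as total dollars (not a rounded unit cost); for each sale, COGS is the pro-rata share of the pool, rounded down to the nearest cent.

After Beginning: 114 on hand, pool $684.00 (≈ $6.0000 each)
After Purchase 1: 242 on hand, pool $1,580.00 (≈ $6.5289 each)
Sale 1, sell 123: 123/242 × $1,580.00 → $803.05
After Purchase 2: 240 on hand, pool $1,623.95 (≈ $6.7665 each)
After Purchase 3: 395 on hand, pool $3,173.95 (≈ $8.0353 each)
After Purchase 4: 449 on hand, pool $3,875.95 (≈ $8.6324 each)
After Purchase 5: 608 on hand, pool $5,624.95 (≈ $9.2516 each)
Sale 2, sell 396: 396/608 × $5,624.95 → $3,663.61
Total COGS = $803.05 + $3,663.61 = $4,466.66
Ending inventory (cost pool remaining) = $1,961.34

COGS = $4,466.66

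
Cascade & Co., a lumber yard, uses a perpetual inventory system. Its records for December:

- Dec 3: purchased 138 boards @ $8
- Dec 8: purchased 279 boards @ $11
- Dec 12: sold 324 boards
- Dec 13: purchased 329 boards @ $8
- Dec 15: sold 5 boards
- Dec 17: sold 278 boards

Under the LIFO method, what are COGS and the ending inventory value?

Dec 12, 324 sold [LIFO — newest first]: 279 @ $11 + 45 @ $8 = $3,429
Dec 15, 5 sold [LIFO — newest first]: 5 @ $8 = $40
Dec 17, 278 sold [LIFO — newest first]: 278 @ $8 = $2,224
Total COGS = $3,429 + $40 + $2,224 = $5,693
Ending inventory: 93 @ $8 + 46 @ $8 = $1,112

COGS = $5,693; ending inventory = $1,112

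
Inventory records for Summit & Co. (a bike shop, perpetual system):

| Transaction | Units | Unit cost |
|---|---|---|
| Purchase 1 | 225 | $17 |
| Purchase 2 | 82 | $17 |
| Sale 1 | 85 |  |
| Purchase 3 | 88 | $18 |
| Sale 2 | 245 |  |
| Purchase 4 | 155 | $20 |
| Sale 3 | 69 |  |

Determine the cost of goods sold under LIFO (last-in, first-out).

Sale 1 (85) [LIFO — newest first]: 82 @ $17 + 3 @ $17 = $1,445
Sale 2 (245) [LIFO — newest first]: 88 @ $18 + 157 @ $17 = $4,253
Sale 3 (69) [LIFO — newest first]: 69 @ $20 = $1,380
Total COGS = $1,445 + $4,253 + $1,380 = $7,078
Ending inventory: 65 @ $17 + 86 @ $20 = $2,825
Check: goods available $9,903 = COGS $7,078 + ending $2,825

COGS = $7,078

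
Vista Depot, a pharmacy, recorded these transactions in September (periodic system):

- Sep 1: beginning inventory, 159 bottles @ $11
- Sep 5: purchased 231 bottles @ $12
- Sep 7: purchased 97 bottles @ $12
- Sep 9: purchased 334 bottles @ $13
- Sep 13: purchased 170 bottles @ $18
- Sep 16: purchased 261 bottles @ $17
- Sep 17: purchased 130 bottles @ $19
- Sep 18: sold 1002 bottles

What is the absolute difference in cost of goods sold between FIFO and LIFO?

FIFO COGS: 159 @ $11 + 231 @ $12 + 97 @ $12 + 334 @ $13 + 170 @ $18 + 11 @ $17 = $13,274
LIFO COGS: 130 @ $19 + 261 @ $17 + 170 @ $18 + 334 @ $13 + 97 @ $12 + 10 @ $12 = $15,593
Difference = |$13,274 − $15,593| = $2,319

$2,319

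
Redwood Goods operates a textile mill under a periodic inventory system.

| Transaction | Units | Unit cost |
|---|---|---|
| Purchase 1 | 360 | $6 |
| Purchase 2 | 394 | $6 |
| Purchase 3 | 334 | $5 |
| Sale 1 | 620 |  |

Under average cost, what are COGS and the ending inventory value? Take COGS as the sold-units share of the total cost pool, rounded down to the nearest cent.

COGS = $3,529.66; ending inventory = $2,664.34

Sale 1, sell 620: 620/1088 × $6,194.00 → $3,529.66
Ending inventory (cost pool remaining) = $2,664.34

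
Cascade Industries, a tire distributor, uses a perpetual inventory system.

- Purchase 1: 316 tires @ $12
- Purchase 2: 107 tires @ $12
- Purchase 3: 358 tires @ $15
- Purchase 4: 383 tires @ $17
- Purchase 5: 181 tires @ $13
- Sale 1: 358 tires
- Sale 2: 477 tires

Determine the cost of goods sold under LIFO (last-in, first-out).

COGS = $12,929

Sale 1 (358) [LIFO — newest first]: 181 @ $13 + 177 @ $17 = $5,362
Sale 2 (477) [LIFO — newest first]: 206 @ $17 + 271 @ $15 = $7,567
Total COGS = $5,362 + $7,567 = $12,929
Ending inventory: 316 @ $12 + 107 @ $12 + 87 @ $15 = $6,381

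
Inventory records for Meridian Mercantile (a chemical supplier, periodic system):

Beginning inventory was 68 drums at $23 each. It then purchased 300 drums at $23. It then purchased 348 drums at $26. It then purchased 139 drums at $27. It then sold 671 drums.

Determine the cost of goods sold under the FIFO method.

COGS = $16,342

Sale 1 (671) [FIFO — oldest first]: 68 @ $23 + 300 @ $23 + 303 @ $26 = $16,342
Ending inventory: 45 @ $26 + 139 @ $27 = $4,923
Check: goods available $21,265 = COGS $16,342 + ending $4,923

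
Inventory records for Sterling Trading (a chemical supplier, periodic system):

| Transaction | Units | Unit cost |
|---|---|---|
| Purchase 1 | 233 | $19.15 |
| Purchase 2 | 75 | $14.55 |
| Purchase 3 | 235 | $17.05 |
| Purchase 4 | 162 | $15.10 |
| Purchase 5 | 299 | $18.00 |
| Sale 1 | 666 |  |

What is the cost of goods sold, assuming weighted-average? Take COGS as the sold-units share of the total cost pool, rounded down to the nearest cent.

Sale 1, sell 666: 666/1004 × $17,388.15 → $11,534.37
Ending inventory (cost pool remaining) = $5,853.78
Check: goods available $17,388.15 = COGS $11,534.37 + ending $5,853.78

COGS = $11,534.37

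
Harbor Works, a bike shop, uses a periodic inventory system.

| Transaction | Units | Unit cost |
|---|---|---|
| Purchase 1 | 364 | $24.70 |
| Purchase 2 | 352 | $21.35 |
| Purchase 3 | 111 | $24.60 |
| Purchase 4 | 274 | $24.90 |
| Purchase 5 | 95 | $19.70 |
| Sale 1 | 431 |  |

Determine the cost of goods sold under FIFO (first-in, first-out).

Sale 1 (431) [FIFO — oldest first]: 364 @ $24.70 + 67 @ $21.35 = $10,421.25
Ending inventory: 285 @ $21.35 + 111 @ $24.60 + 274 @ $24.90 + 95 @ $19.70 = $17,509.45

COGS = $10,421.25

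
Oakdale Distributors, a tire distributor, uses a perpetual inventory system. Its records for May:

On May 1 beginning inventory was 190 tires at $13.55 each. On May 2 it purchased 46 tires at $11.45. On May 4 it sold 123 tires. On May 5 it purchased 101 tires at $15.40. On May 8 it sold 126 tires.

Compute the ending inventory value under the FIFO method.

May 4, 123 sold [FIFO — oldest first]: 123 @ $13.55 = $1,666.65
May 8, 126 sold [FIFO — oldest first]: 67 @ $13.55 + 46 @ $11.45 + 13 @ $15.40 = $1,634.75
Total COGS = $1,666.65 + $1,634.75 = $3,301.40
Ending inventory: 88 @ $15.40 = $1,355.20

Ending inventory = $1,355.20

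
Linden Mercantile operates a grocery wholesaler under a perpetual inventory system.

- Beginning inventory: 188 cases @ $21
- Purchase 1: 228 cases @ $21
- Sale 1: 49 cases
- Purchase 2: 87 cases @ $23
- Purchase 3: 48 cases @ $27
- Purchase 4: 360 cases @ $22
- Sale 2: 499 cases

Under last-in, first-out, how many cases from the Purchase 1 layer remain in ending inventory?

175

Sale 1 (49) [LIFO — newest first]: 49 @ $21 = $1,029
Sale 2 (499) [LIFO — newest first]: 360 @ $22 + 48 @ $27 + 87 @ $23 + 4 @ $21 = $11,301
Total COGS = $1,029 + $11,301 = $12,330
Ending inventory: 188 @ $21 + 175 @ $21 = $7,623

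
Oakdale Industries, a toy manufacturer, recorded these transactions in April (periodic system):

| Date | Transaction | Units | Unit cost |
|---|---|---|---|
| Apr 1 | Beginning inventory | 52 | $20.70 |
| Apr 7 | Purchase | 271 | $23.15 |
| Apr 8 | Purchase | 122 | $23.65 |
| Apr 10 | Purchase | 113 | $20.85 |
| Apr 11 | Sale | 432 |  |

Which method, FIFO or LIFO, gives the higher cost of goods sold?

FIFO

FIFO COGS: 52 @ $20.70 + 271 @ $23.15 + 109 @ $23.65 = $9,927.90
LIFO COGS: 113 @ $20.85 + 122 @ $23.65 + 197 @ $23.15 = $9,801.90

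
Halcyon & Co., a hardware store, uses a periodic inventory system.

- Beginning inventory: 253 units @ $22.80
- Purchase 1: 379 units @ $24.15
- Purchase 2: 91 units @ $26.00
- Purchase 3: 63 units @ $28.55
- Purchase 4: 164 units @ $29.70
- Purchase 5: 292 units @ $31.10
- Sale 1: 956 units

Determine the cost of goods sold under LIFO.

COGS = $26,472.55

Sale 1 (956) [LIFO — newest first]: 292 @ $31.10 + 164 @ $29.70 + 63 @ $28.55 + 91 @ $26.00 + 346 @ $24.15 = $26,472.55
Ending inventory: 253 @ $22.80 + 33 @ $24.15 = $6,565.35
Check: goods available $33,037.90 = COGS $26,472.55 + ending $6,565.35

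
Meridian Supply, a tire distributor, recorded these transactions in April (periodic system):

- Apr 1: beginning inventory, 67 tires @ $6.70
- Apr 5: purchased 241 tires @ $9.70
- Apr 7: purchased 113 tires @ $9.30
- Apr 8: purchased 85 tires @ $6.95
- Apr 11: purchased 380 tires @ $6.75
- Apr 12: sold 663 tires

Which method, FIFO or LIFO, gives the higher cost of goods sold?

FIFO

FIFO COGS: 67 @ $6.70 + 241 @ $9.70 + 113 @ $9.30 + 85 @ $6.95 + 157 @ $6.75 = $5,488.00
LIFO COGS: 380 @ $6.75 + 85 @ $6.95 + 113 @ $9.30 + 85 @ $9.70 = $5,031.15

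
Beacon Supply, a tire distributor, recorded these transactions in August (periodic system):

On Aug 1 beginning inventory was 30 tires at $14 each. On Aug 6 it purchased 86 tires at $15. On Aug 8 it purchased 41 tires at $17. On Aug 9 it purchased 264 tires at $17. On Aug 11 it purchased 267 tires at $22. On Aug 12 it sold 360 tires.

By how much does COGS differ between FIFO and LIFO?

FIFO COGS: 30 @ $14 + 86 @ $15 + 41 @ $17 + 203 @ $17 = $5,858
LIFO COGS: 267 @ $22 + 93 @ $17 = $7,455
Difference = |$5,858 − $7,455| = $1,597

$1,597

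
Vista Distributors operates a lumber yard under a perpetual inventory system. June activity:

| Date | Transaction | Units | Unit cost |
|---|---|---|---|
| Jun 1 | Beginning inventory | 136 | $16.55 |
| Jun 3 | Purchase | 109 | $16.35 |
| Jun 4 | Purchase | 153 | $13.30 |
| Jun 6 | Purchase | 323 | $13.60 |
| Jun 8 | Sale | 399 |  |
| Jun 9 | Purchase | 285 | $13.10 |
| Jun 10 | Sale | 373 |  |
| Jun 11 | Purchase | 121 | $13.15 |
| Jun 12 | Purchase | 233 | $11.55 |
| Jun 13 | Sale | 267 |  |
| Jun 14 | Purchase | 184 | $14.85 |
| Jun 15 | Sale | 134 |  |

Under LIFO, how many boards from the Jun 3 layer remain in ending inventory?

98

Jun 8, 399 sold [LIFO — newest first]: 323 @ $13.60 + 76 @ $13.30 = $5,403.60
Jun 10, 373 sold [LIFO — newest first]: 285 @ $13.10 + 77 @ $13.30 + 11 @ $16.35 = $4,937.45
Jun 13, 267 sold [LIFO — newest first]: 233 @ $11.55 + 34 @ $13.15 = $3,138.25
Jun 15, 134 sold [LIFO — newest first]: 134 @ $14.85 = $1,989.90
Total COGS = $5,403.60 + $4,937.45 + $3,138.25 + $1,989.90 = $15,469.20
Ending inventory: 136 @ $16.55 + 98 @ $16.35 + 87 @ $13.15 + 50 @ $14.85 = $5,739.65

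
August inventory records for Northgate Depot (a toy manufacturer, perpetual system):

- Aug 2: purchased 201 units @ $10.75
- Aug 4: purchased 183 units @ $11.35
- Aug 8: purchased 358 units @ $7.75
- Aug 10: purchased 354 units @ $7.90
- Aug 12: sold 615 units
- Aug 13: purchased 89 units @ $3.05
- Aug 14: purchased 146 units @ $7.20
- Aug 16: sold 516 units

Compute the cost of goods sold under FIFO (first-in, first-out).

COGS = $9,915.65

Aug 12, 615 sold [FIFO — oldest first]: 201 @ $10.75 + 183 @ $11.35 + 231 @ $7.75 = $6,028.05
Aug 16, 516 sold [FIFO — oldest first]: 127 @ $7.75 + 354 @ $7.90 + 35 @ $3.05 = $3,887.60
Total COGS = $6,028.05 + $3,887.60 = $9,915.65
Ending inventory: 54 @ $3.05 + 146 @ $7.20 = $1,215.90
Check: goods available $11,131.55 = COGS $9,915.65 + ending $1,215.90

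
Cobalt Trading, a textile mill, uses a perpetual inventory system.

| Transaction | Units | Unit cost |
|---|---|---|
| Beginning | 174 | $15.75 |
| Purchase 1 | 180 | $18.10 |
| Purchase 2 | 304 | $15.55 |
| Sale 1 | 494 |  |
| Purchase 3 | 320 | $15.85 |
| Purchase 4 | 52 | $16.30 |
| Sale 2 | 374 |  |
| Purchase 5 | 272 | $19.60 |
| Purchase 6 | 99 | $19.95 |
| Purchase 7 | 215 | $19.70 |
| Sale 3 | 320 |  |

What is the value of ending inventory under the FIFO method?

Sale 1 (494) [FIFO — oldest first]: 174 @ $15.75 + 180 @ $18.10 + 140 @ $15.55 = $8,175.50
Sale 2 (374) [FIFO — oldest first]: 164 @ $15.55 + 210 @ $15.85 = $5,878.70
Sale 3 (320) [FIFO — oldest first]: 110 @ $15.85 + 52 @ $16.30 + 158 @ $19.60 = $5,687.90
Total COGS = $8,175.50 + $5,878.70 + $5,687.90 = $19,742.10
Ending inventory: 114 @ $19.60 + 99 @ $19.95 + 215 @ $19.70 = $8,444.95
Check: goods available $28,187.05 = COGS $19,742.10 + ending $8,444.95

Ending inventory = $8,444.95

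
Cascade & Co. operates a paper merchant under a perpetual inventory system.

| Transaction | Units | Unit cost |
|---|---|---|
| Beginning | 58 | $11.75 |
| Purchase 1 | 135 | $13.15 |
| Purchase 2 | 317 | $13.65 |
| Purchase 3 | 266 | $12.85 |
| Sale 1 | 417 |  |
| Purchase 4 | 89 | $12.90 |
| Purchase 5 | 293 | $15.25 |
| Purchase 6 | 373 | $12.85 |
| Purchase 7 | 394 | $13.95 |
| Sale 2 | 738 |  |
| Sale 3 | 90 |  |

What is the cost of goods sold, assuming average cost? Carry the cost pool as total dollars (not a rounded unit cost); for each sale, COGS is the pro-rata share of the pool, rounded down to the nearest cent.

After Beginning: 58 on hand, pool $681.50 (≈ $11.7500 each)
After Purchase 1: 193 on hand, pool $2,456.75 (≈ $12.7293 each)
After Purchase 2: 510 on hand, pool $6,783.80 (≈ $13.3016 each)
After Purchase 3: 776 on hand, pool $10,201.90 (≈ $13.1468 each)
Sale 1, sell 417: 417/776 × $10,201.90 → $5,482.20
After Purchase 4: 448 on hand, pool $5,867.80 (≈ $13.0978 each)
After Purchase 5: 741 on hand, pool $10,336.05 (≈ $13.9488 each)
After Purchase 6: 1114 on hand, pool $15,129.10 (≈ $13.5809 each)
After Purchase 7: 1508 on hand, pool $20,625.40 (≈ $13.6773 each)
Sale 2, sell 738: 738/1508 × $20,625.40 → $10,093.86
Sale 3, sell 90: 90/770 × $10,531.54 → $1,230.95
Total COGS = $5,482.20 + $10,093.86 + $1,230.95 = $16,807.01
Ending inventory (cost pool remaining) = $9,300.59
Check: goods available $26,107.60 = COGS $16,807.01 + ending $9,300.59

COGS = $16,807.01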